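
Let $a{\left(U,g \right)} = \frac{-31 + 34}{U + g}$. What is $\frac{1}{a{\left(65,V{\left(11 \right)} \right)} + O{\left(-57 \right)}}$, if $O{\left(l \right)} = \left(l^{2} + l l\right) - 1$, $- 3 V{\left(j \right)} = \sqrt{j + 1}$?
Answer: $\frac{20581018}{133715824139} - \frac{3 \sqrt{3}}{267431648278} \approx 0.00015392$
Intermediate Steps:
$V{\left(j \right)} = - \frac{\sqrt{1 + j}}{3}$ ($V{\left(j \right)} = - \frac{\sqrt{j + 1}}{3} = - \frac{\sqrt{1 + j}}{3}$)
$O{\left(l \right)} = -1 + 2 l^{2}$ ($O{\left(l \right)} = \left(l^{2} + l^{2}\right) - 1 = 2 l^{2} - 1 = -1 + 2 l^{2}$)
$a{\left(U,g \right)} = \frac{3}{U + g}$
$\frac{1}{a{\left(65,V{\left(11 \right)} \right)} + O{\left(-57 \right)}} = \frac{1}{\frac{3}{65 - \frac{\sqrt{1 + 11}}{3}} - \left(1 - 2 \left(-57\right)^{2}\right)} = \frac{1}{\frac{3}{65 - \frac{\sqrt{12}}{3}} + \left(-1 + 2 \cdot 3249\right)} = \frac{1}{\frac{3}{65 - \frac{2 \sqrt{3}}{3}} + \left(-1 + 6498\right)} = \frac{1}{\frac{3}{65 - \frac{2 \sqrt{3}}{3}} + 6497} = \frac{1}{6497 + \frac{3}{65 - \frac{2 \sqrt{3}}{3}}}$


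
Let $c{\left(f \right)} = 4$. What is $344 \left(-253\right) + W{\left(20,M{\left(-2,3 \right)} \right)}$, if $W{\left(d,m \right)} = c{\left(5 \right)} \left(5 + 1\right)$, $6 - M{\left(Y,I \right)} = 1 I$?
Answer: $-87008$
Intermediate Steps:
$M{\left(Y,I \right)} = 6 - I$ ($M{\left(Y,I \right)} = 6 - 1 I = 6 - I$)
$W{\left(d,m \right)} = 24$ ($W{\left(d,m \right)} = 4 \left(5 + 1\right) = 4 \cdot 6 = 24$)
$344 \left(-253\right) + W{\left(20,M{\left(-2,3 \right)} \right)} = 344 \left(-253\right) + 24 = -87032 + 24 = -87008$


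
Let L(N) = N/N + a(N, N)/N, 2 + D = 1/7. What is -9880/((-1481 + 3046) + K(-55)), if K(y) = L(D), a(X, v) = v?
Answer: -9880/1567 ≈ -6.3050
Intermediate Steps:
D = -13/7 (D = -2 + 1/7 = -2 + 1*(⅐) = -2 + ⅐ = -13/7 ≈ -1.8571)
L(N) = 2 (L(N) = N/N + N/N = 1 + 1 = 2)
K(y) = 2
-9880/((-1481 + 3046) + K(-55)) = -9880/((-1481 + 3046) + 2) = -9880/(1565 + 2) = -9880/1567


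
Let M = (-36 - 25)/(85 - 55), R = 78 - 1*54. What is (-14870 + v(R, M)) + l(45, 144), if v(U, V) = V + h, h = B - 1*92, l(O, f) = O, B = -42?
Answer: -448831/30 ≈ -14961.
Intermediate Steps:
h = -134 (h = -42 - 1*92 = -42 - 92 = -134)
R = 24 (R = 78 - 54 = 24)
M = -61/30 ≈ -2.0333
v(U, V) = -134 + V (v(U, V) = V - 134 = -134 + V)
(-14870 + v(R, M)) + l(45, 144) = (-14870 + (-134 - 61/30)) + 45 = (-14870 - 4081/30) + 45 = -450181/30 + 45 = -448831/30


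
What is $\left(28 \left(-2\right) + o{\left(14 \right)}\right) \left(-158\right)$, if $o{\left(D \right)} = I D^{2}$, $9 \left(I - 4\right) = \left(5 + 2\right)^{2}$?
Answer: $- \frac{2552648}{9} \approx -2.8363 \cdot 10^{5}$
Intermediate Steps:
$I = \frac{85}{9}$ ($I = 4 + \frac{\left(5 + 2\right)^{2}}{9} = 4 + \frac{7^{2}}{9} = 4 + \frac{1}{9} \cdot 49 = 4 + \frac{49}{9} = \frac{85}{9} \approx 9.4444$)
$o{\left(D \right)} = \frac{85 D^{2}}{9}$
$\left(28 \left(-2\right) + o{\left(14 \right)}\right) \left(-158\right) = \left(28 \left(-2\right) + \frac{85 \cdot 14^{2}}{9}\right) \left(-158\right) = \left(-56 + \frac{85}{9} \cdot 196\right) \left(-158\right) = \left(-56 + \frac{16660}{9}\right) \left(-158\right) = \frac{16156}{9} \left(-158\right) = - \frac{2552648}{9}$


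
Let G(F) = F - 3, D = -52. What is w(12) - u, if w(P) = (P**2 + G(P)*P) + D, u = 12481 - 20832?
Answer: 8551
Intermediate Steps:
u = -8351
G(F) = -3 + F
w(P) = -52 + P**2 + P*(-3 + P) (w(P) = (P**2 + (-3 + P)*P) - 52 = (P**2 + P*(-3 + P)) - 52 = -52 + P**2 + P*(-3 + P))
w(12) - u = (-52 + 12**2 + 12*(-3 + 12)) - 1*(-8351) = (-52 + 144 + 12*9) + 8351 = (-52 + 144 + 108) + 8351 = 200 + 8351 = 8551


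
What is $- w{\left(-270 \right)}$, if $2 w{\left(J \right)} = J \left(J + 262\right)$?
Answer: $-1080$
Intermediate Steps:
$w{\left(J \right)} = \frac{J \left(262 + J\right)}{2}$ ($w{\left(J \right)} = \frac{J \left(J + 262\right)}{2} = \frac{J \left(262 + J\right)}{2}$)
$- w{\left(-270 \right)} = - \frac{\left(-270\right) \left(262 - 270\right)}{2} = - \frac{\left(-270\right) \left(-8\right)}{2} = \left(-1\right) 1080 = -1080$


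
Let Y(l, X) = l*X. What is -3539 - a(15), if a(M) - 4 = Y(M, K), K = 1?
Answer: -3558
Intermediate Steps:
Y(l, X) = X*l
a(M) = 4 + M (a(M) = 4 + 1*M = 4 + M)
-3539 - a(15) = -3539 - (4 + 15) = -3539 - 1*19 = -3539 - 19 = -3558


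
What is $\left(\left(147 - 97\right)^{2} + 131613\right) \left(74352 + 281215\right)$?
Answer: $47686157071$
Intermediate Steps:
$\left(\left(147 - 97\right)^{2} + 131613\right) \left(74352 + 281215\right) = \left(50^{2} + 131613\right) 355567 = \left(2500 + 131613\right) 355567 = 134113 \cdot 355567 = 47686157071$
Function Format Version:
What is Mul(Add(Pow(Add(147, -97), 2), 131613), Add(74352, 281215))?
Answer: 47686157071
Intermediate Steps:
Mul(Add(Pow(Add(147, -97), 2), 131613), Add(74352, 281215)) = Mul(Add(Pow(50, 2), 131613), 355567) = Mul(Add(2500, 131613), 355567) = Mul(134113, 355567) = 47686157071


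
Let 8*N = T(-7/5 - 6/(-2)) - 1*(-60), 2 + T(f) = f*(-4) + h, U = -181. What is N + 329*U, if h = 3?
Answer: -2381687/40 ≈ -59542.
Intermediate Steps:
T(f) = 1 - 4*f (T(f) = -2 + (f*(-4) + 3) = -2 + (-4*f + 3) = -2 + (3 - 4*f) = 1 - 4*f)
N = 273/40 (N = ((1 - 4*(-7/5 - 6/(-2))) - 1*(-60))/8 = ((1 - 4*(-7*⅕ - 6*(-½))) + 60)/8 = ((1 - 4*(-7/5 + 3)) + 60)/8 = ((1 - 4*8/5) + 60)/8 = ((1 - 32/5) + 60)/8 = (-27/5 + 60)/8 = (⅛)*(273/5) = 273/40 ≈ 6.8250)
N + 329*U = 273/40 + 329*(-181) = 273/40 - 59549 = -2381687/40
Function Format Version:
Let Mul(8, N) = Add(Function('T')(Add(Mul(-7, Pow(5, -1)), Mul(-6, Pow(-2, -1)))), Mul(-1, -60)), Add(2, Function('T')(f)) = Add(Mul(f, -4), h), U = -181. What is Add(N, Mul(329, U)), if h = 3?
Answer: Rational(-2381687, 40) ≈ -59542.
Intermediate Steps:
Function('T')(f) = Add(1, Mul(-4, f)) (Function('T')(f) = Add(-2, Add(Mul(f, -4), 3)) = Add(-2, Add(Mul(-4, f), 3)) = Add(-2, Add(3, Mul(-4, f))) = Add(1, Mul(-4, f)))
N = Rational(273, 40) (N = Mul(Rational(1, 8), Add(Add(1, Mul(-4, Add(Mul(-7, Pow(5, -1)), Mul(-6, Pow(-2, -1))))), Mul(-1, -60))) = Mul(Rational(1, 8), Add(Add(1, Mul(-4, Add(Mul(-7, Rational(1, 5)), Mul(-6, Rational(-1, 2))))), 60)) = Mul(Rational(1, 8), Add(Add(1, Mul(-4, Add(Rational(-7, 5), 3))), 60)) = Mul(Rational(1, 8), Add(Add(1, Mul(-4, Rational(8, 5))), 60)) = Mul(Rational(1, 8), Add(Add(1, Rational(-32, 5)), 60)) = Mul(Rational(1, 8), Add(Rational(-27, 5), 60)) = Mul(Rational(1, 8), Rational(273, 5)) = Rational(273, 40) ≈ 6.8250)
Add(N, Mul(329, U)) = Add(Rational(273, 40), Mul(329, -181)) = Add(Rational(273, 40), -59549) = Rational(-2381687, 40)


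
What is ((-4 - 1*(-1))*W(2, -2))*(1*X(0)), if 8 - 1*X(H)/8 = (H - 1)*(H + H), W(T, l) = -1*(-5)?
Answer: -960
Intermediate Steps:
W(T, l) = 5
X(H) = 64 - 16*H*(-1 + H) (X(H) = 64 - 8*(H - 1)*(H + H) = 64 - 8*(-1 + H)*2*H = 64 - 16*H*(-1 + H))
((-4 - 1*(-1))*W(2, -2))*(1*X(0)) = ((-4 - 1*(-1))*5)*(1*(64 - 16*0**2 + 16*0)) = ((-4 + 1)*5)*(1*(64 - 16*0 + 0)) = (-3*5)*(1*(64 + 0 + 0)) = -15*64 = -960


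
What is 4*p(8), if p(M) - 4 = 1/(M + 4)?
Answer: 49/3 ≈ 16.333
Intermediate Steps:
p(M) = 4 + 1/(4 + M) (p(M) = 4 + 1/(M + 4) = 4 + 1/(4 + M))
4*p(8) = 4*((17 + 4*8)/(4 + 8)) = 4*((17 + 32)/12) = 4*((1/12)*49) = 4*(49/12) = 49/3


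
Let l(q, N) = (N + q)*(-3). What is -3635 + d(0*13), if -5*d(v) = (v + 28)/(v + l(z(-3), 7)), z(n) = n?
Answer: -54518/15 ≈ -3634.5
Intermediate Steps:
l(q, N) = -3*N - 3*q
d(v) = -(28 + v)/(5*(-12 + v)) (d(v) = -(v + 28)/(5*(v + (-3*7 - 3*(-3)))) = -(28 + v)/(5*(v + (-21 + 9))) = -(28 + v)/(5*(v - 12)) = -(28 + v)/(5*(-12 + v)))
-3635 + d(0*13) = -3635 + (-28 - 0*13)/(5*(-12 + 0*13)) = -3635 + (-28 - 1*0)/(5*(-12 + 0)) = -3635 + (⅕)*(-28 + 0)/(-12) = -3635 + (⅕)*(-1/12)*(-28) = -3635 + 7/15 = -54518/15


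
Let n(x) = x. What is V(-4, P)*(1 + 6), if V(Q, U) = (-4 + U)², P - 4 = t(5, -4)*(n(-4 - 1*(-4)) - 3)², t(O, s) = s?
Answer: 9072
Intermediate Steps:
P = -32 (P = 4 - 4*((-4 - 1*(-4)) - 3)² = 4 - 4*((-4 + 4) - 3)² = 4 - 4*(0 - 3)² = 4 - 4*(-3)² = 4 - 4*9 = 4 - 36 = -32)
V(-4, P)*(1 + 6) = (-4 - 32)²*(1 + 6) = (-36)²*7 = 1296*7 = 9072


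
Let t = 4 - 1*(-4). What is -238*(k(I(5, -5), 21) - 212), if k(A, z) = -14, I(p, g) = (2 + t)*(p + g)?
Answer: 53788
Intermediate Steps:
t = 8 (t = 4 + 4 = 8)
I(p, g) = 10*g + 10*p (I(p, g) = (2 + 8)*(p + g) = 10*(g + p) = 10*g + 10*p)
-238*(k(I(5, -5), 21) - 212) = -238*(-14 - 212) = -238*(-226) = 53788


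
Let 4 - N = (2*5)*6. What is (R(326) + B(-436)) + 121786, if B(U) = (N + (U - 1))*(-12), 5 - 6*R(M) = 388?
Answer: 765829/6 ≈ 1.2764e+5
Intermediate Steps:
R(M) = -383/6 (R(M) = ⅚ - ⅙*388 = ⅚ - 194/3 = -383/6)
N = -56 (N = 4 - 2*5*6 = 4 - 10*6 = 4 - 1*60 = 4 - 60 = -56)
B(U) = 684 - 12*U (B(U) = (-56 + (U - 1))*(-12) = (-56 + (-1 + U))*(-12) = (-57 + U)*(-12) = 684 - 12*U)
(R(326) + B(-436)) + 121786 = (-383/6 + (684 - 12*(-436))) + 121786 = (-383/6 + (684 + 5232)) + 121786 = (-383/6 + 5916) + 121786 = 35113/6 + 121786 = 765829/6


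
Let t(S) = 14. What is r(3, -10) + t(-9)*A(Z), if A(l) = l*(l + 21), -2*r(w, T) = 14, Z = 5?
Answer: 1813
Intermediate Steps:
r(w, T) = -7 (r(w, T) = -½*14 = -7)
A(l) = l*(21 + l)
r(3, -10) + t(-9)*A(Z) = -7 + 14*(5*(21 + 5)) = -7 + 14*(5*26) = -7 + 14*130 = -7 + 1820 = 1813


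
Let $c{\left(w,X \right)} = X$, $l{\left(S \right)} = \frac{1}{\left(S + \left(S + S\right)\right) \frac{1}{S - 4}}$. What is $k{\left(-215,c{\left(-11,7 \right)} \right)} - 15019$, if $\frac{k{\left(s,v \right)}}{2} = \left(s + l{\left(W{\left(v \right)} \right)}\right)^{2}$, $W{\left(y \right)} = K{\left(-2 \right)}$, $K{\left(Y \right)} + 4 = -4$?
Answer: $\frac{154003}{2} \approx 77002.0$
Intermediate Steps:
$K{\left(Y \right)} = -8$ ($K{\left(Y \right)} = -4 - 4 = -8$)
$W{\left(y \right)} = -8$
$l{\left(S \right)} = \frac{-4 + S}{3 S}$ ($l{\left(S \right)} = \frac{1}{\left(S + 2 S\right) \frac{1}{-4 + S}} = \frac{1}{3 S \frac{1}{-4 + S}} = \frac{-4 + S}{3 S}$)
$k{\left(s,v \right)} = 2 \left(\frac{1}{2} + s\right)^{2}$ ($k{\left(s,v \right)} = 2 \left(s + \frac{-4 - 8}{3 \left(-8\right)}\right)^{2} = 2 \left(s + \frac{1}{3} \left(- \frac{1}{8}\right) \left(-12\right)\right)^{2} = 2 \left(s + \frac{1}{2}\right)^{2} = 2 \left(\frac{1}{2} + s\right)^{2}$)
$k{\left(-215,c{\left(-11,7 \right)} \right)} - 15019 = \frac{\left(1 + 2 \left(-215\right)\right)^{2}}{2} - 15019 = \frac{\left(1 - 430\right)^{2}}{2} - 15019 = \frac{\left(-429\right)^{2}}{2} - 15019 = \frac{1}{2} \cdot 184041 - 15019 = \frac{184041}{2} - 15019 = \frac{154003}{2}$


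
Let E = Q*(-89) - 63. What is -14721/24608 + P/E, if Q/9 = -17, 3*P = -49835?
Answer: -912462491/500305248 ≈ -1.8238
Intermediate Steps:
P = -49835/3 (P = (1/3)*(-49835) = -49835/3 ≈ -16612.)
Q = -153 (Q = 9*(-17) = -153)
E = 13554 (E = -153*(-89) - 63 = 13617 - 63 = 13554)
-14721/24608 + P/E = -14721/24608 - 49835/3/13554 = -14721*1/24608 - 49835/3*1/13554 = -14721/24608 - 49835/40662 = -912462491/500305248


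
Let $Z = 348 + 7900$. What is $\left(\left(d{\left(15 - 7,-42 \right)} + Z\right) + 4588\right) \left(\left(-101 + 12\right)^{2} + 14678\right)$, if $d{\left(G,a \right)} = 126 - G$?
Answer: $292747446$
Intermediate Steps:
$Z = 8248$
$\left(\left(d{\left(15 - 7,-42 \right)} + Z\right) + 4588\right) \left(\left(-101 + 12\right)^{2} + 14678\right) = \left(\left(\left(126 - \left(15 - 7\right)\right) + 8248\right) + 4588\right) \left(\left(-101 + 12\right)^{2} + 14678\right) = \left(\left(\left(126 - \left(15 - 7\right)\right) + 8248\right) + 4588\right) \left(\left(-89\right)^{2} + 14678\right) = \left(\left(\left(126 - 8\right) + 8248\right) + 4588\right) \left(7921 + 14678\right) = \left(\left(\left(126 - 8\right) + 8248\right) + 4588\right) 22599 = \left(\left(118 + 8248\right) + 4588\right) 22599 = \left(8366 + 4588\right) 22599 = 12954 \cdot 22599 = 292747446$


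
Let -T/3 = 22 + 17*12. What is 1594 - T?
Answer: 2272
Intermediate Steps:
T = -678 (T = -3*(22 + 17*12) = -3*(22 + 204) = -3*226 = -678)
1594 - T = 1594 - 1*(-678) = 1594 + 678 = 2272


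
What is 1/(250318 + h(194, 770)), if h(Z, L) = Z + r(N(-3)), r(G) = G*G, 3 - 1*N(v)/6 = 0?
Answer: 1/250836 ≈ 3.9867e-6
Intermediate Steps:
N(v) = 18 (N(v) = 18 - 6*0 = 18 + 0 = 18)
r(G) = G**2
h(Z, L) = 324 + Z (h(Z, L) = Z + 18**2 = Z + 324 = 324 + Z)
1/(250318 + h(194, 770)) = 1/(250318 + (324 + 194)) = 1/(250318 + 518) = 1/250836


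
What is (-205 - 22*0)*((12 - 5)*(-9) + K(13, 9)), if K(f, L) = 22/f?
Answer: 163385/13 ≈ 12568.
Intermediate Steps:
(-205 - 22*0)*((12 - 5)*(-9) + K(13, 9)) = (-205 - 22*0)*((12 - 5)*(-9) + 22/13) = (-205 + 0)*(7*(-9) + 22*(1/13)) = -205*(-63 + 22/13) = -205*(-797/13) = 163385/13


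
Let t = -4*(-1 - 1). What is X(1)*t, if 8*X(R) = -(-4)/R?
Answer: 4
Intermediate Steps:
t = 8 (t = -4*(-2) = 8)
X(R) = 1/(2*R) (X(R) = (-(-4)/R)/8 = (4/R)/8 = 1/(2*R))
X(1)*t = ((1/2)/1)*8 = ((1/2)*1)*8 = (1/2)*8 = 4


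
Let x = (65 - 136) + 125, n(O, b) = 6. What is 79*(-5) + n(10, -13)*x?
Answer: -71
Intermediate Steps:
x = 54 (x = -71 + 125 = 54)
79*(-5) + n(10, -13)*x = 79*(-5) + 6*54 = -395 + 324 = -71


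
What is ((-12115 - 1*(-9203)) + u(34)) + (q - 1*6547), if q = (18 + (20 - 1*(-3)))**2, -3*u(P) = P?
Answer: -23368/3 ≈ -7789.3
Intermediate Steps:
u(P) = -P/3
q = 1681 (q = (18 + (20 + 3))**2 = (18 + 23)**2 = 41**2 = 1681)
((-12115 - 1*(-9203)) + u(34)) + (q - 1*6547) = ((-12115 - 1*(-9203)) - 1/3*34) + (1681 - 1*6547) = ((-12115 + 9203) - 34/3) + (1681 - 6547) = (-2912 - 34/3) - 4866 = -8770/3 - 4866 = -23368/3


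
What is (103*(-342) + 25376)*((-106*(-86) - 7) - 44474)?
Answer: 348345250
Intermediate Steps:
(103*(-342) + 25376)*((-106*(-86) - 7) - 44474) = (-35226 + 25376)*((9116 - 7) - 44474) = -9850*(9109 - 44474) = -9850*(-35365) = 348345250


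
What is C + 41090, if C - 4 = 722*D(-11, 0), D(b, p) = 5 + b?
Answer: 36762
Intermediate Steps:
C = -4328 (C = 4 + 722*(5 - 11) = 4 + 722*(-6) = 4 - 4332 = -4328)
C + 41090 = -4328 + 41090 = 36762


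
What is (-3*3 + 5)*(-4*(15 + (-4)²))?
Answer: 496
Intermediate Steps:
(-3*3 + 5)*(-4*(15 + (-4)²)) = (-9 + 5)*(-4*(15 + 16)) = -(-16)*31 = -4*(-124) = 496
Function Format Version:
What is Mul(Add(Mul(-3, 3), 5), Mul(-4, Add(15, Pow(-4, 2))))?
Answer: 496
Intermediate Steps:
Mul(Add(Mul(-3, 3), 5), Mul(-4, Add(15, Pow(-4, 2)))) = Mul(Add(-9, 5), Mul(-4, Add(15, 16))) = Mul(-4, Mul(-4, 31)) = Mul(-4, -124) = 496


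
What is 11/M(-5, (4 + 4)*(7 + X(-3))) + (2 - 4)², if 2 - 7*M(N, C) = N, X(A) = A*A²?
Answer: 15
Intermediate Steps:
X(A) = A³
M(N, C) = 2/7 - N/7
11/M(-5, (4 + 4)*(7 + X(-3))) + (2 - 4)² = 11/(2/7 - ⅐*(-5)) + (2 - 4)² = 11/(2/7 + 5/7) + (-2)² = 11/1 + 4 = 1*11 + 4 = 11 + 4 = 15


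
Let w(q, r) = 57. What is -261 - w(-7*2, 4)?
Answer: -318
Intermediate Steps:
-261 - w(-7*2, 4) = -261 - 1*57 = -261 - 57 = -318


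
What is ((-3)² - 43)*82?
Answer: -2788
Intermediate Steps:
((-3)² - 43)*82 = (9 - 43)*82 = -34*82 = -2788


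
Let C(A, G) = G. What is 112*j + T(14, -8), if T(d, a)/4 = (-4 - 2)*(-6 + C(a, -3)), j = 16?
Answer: 2008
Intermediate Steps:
T(d, a) = 216 (T(d, a) = 4*((-4 - 2)*(-6 - 3)) = 4*(-6*(-9)) = 4*54 = 216)
112*j + T(14, -8) = 112*16 + 216 = 1792 + 216 = 2008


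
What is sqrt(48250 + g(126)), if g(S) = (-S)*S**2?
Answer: I*sqrt(1952126) ≈ 1397.2*I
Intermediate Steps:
g(S) = -S**3
sqrt(48250 + g(126)) = sqrt(48250 - 1*126**3) = sqrt(48250 - 1*2000376) = sqrt(48250 - 2000376) = sqrt(-1952126) = I*sqrt(1952126)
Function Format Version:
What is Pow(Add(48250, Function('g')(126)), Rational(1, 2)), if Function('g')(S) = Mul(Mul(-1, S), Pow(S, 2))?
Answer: Mul(I, Pow(1952126, Rational(1, 2))) ≈ Mul(1397.2, I)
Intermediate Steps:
Function('g')(S) = Mul(-1, Pow(S, 3))
Pow(Add(48250, Function('g')(126)), Rational(1, 2)) = Pow(Add(48250, Mul(-1, Pow(126, 3))), Rational(1, 2)) = Pow(Add(48250, Mul(-1, 2000376)), Rational(1, 2)) = Pow(Add(48250, -2000376), Rational(1, 2)) = Pow(-1952126, Rational(1, 2)) = Mul(I, Pow(1952126, Rational(1, 2)))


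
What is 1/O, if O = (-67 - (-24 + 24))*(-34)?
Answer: 1/2278 ≈ 0.00043898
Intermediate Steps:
O = 2278 (O = (-67 - 1*0)*(-34) = (-67 + 0)*(-34) = -67*(-34) = 2278)
1/O = 1/2278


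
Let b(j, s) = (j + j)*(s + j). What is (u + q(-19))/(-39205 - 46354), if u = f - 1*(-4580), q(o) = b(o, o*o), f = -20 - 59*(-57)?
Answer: 5073/85559 ≈ 0.059292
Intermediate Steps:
b(j, s) = 2*j*(j + s) (b(j, s) = (2*j)*(j + s) = 2*j*(j + s))
f = 3343 (f = -20 + 3363 = 3343)
q(o) = 2*o*(o + o²) (q(o) = 2*o*(o + o*o) = 2*o*(o + o²))
u = 7923 (u = 3343 - 1*(-4580) = 3343 + 4580 = 7923)
(u + q(-19))/(-39205 - 46354) = (7923 + 2*(-19)²*(1 - 19))/(-39205 - 46354) = (7923 + 2*361*(-18))/(-85559) = (7923 - 12996)*(-1/85559) = -5073*(-1/85559) = 5073/85559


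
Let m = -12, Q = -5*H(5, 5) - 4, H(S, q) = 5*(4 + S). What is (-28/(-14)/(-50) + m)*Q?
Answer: 68929/25 ≈ 2757.2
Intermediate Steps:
H(S, q) = 20 + 5*S
Q = -229 (Q = -5*(20 + 5*5) - 4 = -5*(20 + 25) - 4 = -5*45 - 4 = -225 - 4 = -229)
(-28/(-14)/(-50) + m)*Q = (-28/(-14)/(-50) - 12)*(-229) = (-28*(-1/14)*(-1/50) - 12)*(-229) = (2*(-1/50) - 12)*(-229) = (-1/25 - 12)*(-229) = -301/25*(-229) = 68929/25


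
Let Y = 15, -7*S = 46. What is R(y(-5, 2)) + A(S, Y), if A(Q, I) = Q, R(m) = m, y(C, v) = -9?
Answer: -109/7 ≈ -15.571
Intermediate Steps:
S = -46/7 (S = -⅐*46 = -46/7 ≈ -6.5714)
R(y(-5, 2)) + A(S, Y) = -9 - 46/7 = -109/7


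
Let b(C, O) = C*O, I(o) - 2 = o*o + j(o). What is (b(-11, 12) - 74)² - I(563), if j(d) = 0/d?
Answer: -274535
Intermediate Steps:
j(d) = 0
I(o) = 2 + o² (I(o) = 2 + (o*o + 0) = 2 + (o² + 0) = 2 + o²)
(b(-11, 12) - 74)² - I(563) = (-11*12 - 74)² - (2 + 563²) = (-132 - 74)² - (2 + 316969) = (-206)² - 1*316971 = 42436 - 316971 = -274535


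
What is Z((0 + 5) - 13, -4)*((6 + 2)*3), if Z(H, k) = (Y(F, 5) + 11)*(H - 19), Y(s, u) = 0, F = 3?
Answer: -7128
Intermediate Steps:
Z(H, k) = -209 + 11*H (Z(H, k) = (0 + 11)*(H - 19) = 11*(-19 + H) = -209 + 11*H)
Z((0 + 5) - 13, -4)*((6 + 2)*3) = (-209 + 11*((0 + 5) - 13))*((6 + 2)*3) = (-209 + 11*(5 - 13))*(8*3) = (-209 + 11*(-8))*24 = (-209 - 88)*24 = -297*24 = -7128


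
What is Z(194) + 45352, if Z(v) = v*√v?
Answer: 45352 + 194*√194 ≈ 48054.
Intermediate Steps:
Z(v) = v^(3/2)
Z(194) + 45352 = 194^(3/2) + 45352 = 194*√194 + 45352 = 45352 + 194*√194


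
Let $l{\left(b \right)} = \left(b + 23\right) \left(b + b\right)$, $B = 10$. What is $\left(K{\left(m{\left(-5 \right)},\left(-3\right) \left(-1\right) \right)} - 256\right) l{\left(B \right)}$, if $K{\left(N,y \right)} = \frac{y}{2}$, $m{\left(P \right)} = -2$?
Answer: $-167970$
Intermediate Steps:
$K{\left(N,y \right)} = \frac{y}{2}$ ($K{\left(N,y \right)} = y \frac{1}{2} = \frac{y}{2}$)
$l{\left(b \right)} = 2 b \left(23 + b\right)$ ($l{\left(b \right)} = \left(23 + b\right) 2 b = 2 b \left(23 + b\right)$)
$\left(K{\left(m{\left(-5 \right)},\left(-3\right) \left(-1\right) \right)} - 256\right) l{\left(B \right)} = \left(\frac{\left(-3\right) \left(-1\right)}{2} - 256\right) 2 \cdot 10 \left(23 + 10\right) = \left(\frac{1}{2} \cdot 3 - 256\right) 2 \cdot 10 \cdot 33 = \left(\frac{3}{2} - 256\right) 660 = \left(- \frac{509}{2}\right) 660 = -167970$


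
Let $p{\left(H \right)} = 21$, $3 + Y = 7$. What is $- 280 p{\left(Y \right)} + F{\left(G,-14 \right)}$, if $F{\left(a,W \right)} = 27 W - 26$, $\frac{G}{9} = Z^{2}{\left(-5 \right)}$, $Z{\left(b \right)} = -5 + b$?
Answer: $-6284$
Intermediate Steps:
$Y = 4$ ($Y = -3 + 7 = 4$)
$G = 900$ ($G = 9 \left(-5 - 5\right)^{2} = 9 \left(-10\right)^{2} = 9 \cdot 100 = 900$)
$F{\left(a,W \right)} = -26 + 27 W$
$- 280 p{\left(Y \right)} + F{\left(G,-14 \right)} = \left(-280\right) 21 + \left(-26 + 27 \left(-14\right)\right) = -5880 - 404 = -6284$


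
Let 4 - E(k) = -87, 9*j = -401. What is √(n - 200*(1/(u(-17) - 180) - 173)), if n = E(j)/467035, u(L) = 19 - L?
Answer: √271703286204427910/2802210 ≈ 186.01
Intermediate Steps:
j = -401/9 (j = (⅑)*(-401) = -401/9 ≈ -44.556)
E(k) = 91 (E(k) = 4 - 1*(-87) = 4 + 87 = 91)
n = 91/467035 ≈ 0.00019485
√(n - 200*(1/(u(-17) - 180) - 173)) = √(91/467035 - 200*(1/((19 - 1*(-17)) - 180) - 173)) = √(91/467035 - 200*(1/((19 + 17) - 180) - 173)) = √(91/467035 - 200*(1/(36 - 180) - 173)) = √(91/467035 - 200*(1/(-144) - 173)) = √(91/467035 - 200*(-1/144 - 173)) = √(91/467035 - 200*(-24913/144)) = √(91/467035 + 622825/18) = √(290881075513/8406630) = √271703286204427910/2802210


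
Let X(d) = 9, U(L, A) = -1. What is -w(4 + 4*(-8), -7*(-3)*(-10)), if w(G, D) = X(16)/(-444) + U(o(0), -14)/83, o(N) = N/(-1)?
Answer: 397/12284 ≈ 0.032318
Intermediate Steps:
o(N) = -N (o(N) = N*(-1) = -N)
w(G, D) = -397/12284 (w(G, D) = 9/(-444) - 1/83 = 9*(-1/444) - 1*1/83 = -3/148 - 1/83 = -397/12284)
-w(4 + 4*(-8), -7*(-3)*(-10)) = -1*(-397/12284) = 397/12284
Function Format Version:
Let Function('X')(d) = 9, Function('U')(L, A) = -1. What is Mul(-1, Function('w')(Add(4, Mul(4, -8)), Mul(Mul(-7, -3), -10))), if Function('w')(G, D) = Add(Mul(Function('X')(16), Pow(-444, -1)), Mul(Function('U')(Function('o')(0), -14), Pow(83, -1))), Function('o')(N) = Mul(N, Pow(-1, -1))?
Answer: Rational(397, 12284) ≈ 0.032318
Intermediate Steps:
Function('o')(N) = Mul(-1, N) (Function('o')(N) = Mul(N, -1) = Mul(-1, N))
Function('w')(G, D) = Rational(-397, 12284) (Function('w')(G, D) = Add(Mul(9, Pow(-444, -1)), Mul(-1, Pow(83, -1))) = Add(Mul(9, Rational(-1, 444)), Mul(-1, Rational(1, 83))) = Add(Rational(-3, 148), Rational(-1, 83)) = Rational(-397, 12284))
Mul(-1, Function('w')(Add(4, Mul(4, -8)), Mul(Mul(-7, -3), -10))) = Mul(-1, Rational(-397, 12284)) = Rational(397, 12284)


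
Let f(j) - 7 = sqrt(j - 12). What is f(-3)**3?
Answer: (7 + I*sqrt(15))**3 ≈ 28.0 + 511.23*I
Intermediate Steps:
f(j) = 7 + sqrt(-12 + j) (f(j) = 7 + sqrt(j - 12) = 7 + sqrt(-12 + j))
f(-3)**3 = (7 + sqrt(-12 - 3))**3 = (7 + sqrt(-15))**3 = (7 + I*sqrt(15))**3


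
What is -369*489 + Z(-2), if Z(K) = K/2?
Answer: -180442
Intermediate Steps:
Z(K) = K/2 (Z(K) = K*(1/2) = K/2)
-369*489 + Z(-2) = -369*489 + (1/2)*(-2) = -180441 - 1 = -180442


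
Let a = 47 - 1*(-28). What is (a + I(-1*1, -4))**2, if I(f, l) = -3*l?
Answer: 7569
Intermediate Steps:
a = 75 (a = 47 + 28 = 75)
(a + I(-1*1, -4))**2 = (75 - 3*(-4))**2 = (75 + 12)**2 = 87**2 = 7569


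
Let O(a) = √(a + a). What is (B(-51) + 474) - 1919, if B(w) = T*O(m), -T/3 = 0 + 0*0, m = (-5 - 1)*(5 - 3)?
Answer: -1445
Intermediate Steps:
m = -12 (m = -6*2 = -12)
T = 0 (T = -3*(0 + 0*0) = -3*(0 + 0) = -3*0 = 0)
O(a) = √2*√a (O(a) = √(2*a) = √2*√a)
B(w) = 0 (B(w) = 0*(√2*√(-12)) = 0*(√2*(2*I*√3)) = 0*(2*I*√6) = 0)
(B(-51) + 474) - 1919 = (0 + 474) - 1919 = 474 - 1919 = -1445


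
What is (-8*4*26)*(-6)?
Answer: 4992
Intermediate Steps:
(-8*4*26)*(-6) = -32*26*(-6) = -832*(-6) = 4992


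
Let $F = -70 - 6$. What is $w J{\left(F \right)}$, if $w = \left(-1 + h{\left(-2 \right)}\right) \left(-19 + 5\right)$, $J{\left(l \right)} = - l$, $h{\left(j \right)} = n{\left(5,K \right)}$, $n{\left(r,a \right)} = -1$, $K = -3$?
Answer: $2128$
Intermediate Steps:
$h{\left(j \right)} = -1$
$F = -76$ ($F = -70 - 6 = -76$)
$w = 28$ ($w = \left(-1 - 1\right) \left(-19 + 5\right) = \left(-2\right) \left(-14\right) = 28$)
$w J{\left(F \right)} = 28 \left(\left(-1\right) \left(-76\right)\right) = 28 \cdot 76 = 2128$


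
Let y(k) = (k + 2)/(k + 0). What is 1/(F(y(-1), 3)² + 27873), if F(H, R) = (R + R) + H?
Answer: 1/27898 ≈ 3.5845e-5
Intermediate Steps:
y(k) = (2 + k)/k
F(H, R) = H + 2*R (F(H, R) = 2*R + H = H + 2*R)
1/(F(y(-1), 3)² + 27873) = 1/(((2 - 1)/(-1) + 2*3)² + 27873) = 1/((-1*1 + 6)² + 27873) = 1/((-1 + 6)² + 27873) = 1/(5² + 27873) = 1/(25 + 27873) = 1/27898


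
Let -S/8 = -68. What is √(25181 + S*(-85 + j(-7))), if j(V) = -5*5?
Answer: 3*I*√3851 ≈ 186.17*I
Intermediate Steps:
j(V) = -25
S = 544 (S = -8*(-68) = 544)
√(25181 + S*(-85 + j(-7))) = √(25181 + 544*(-85 - 25)) = √(25181 + 544*(-110)) = √(25181 - 59840) = √(-34659) = 3*I*√3851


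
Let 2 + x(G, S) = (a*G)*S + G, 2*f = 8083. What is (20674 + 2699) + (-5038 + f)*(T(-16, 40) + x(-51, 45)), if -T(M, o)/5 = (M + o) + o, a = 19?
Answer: 43847450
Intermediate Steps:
f = 8083/2 (f = (½)*8083 = 8083/2 ≈ 4041.5)
x(G, S) = -2 + G + 19*G*S (x(G, S) = -2 + ((19*G)*S + G) = -2 + (19*G*S + G) = -2 + (G + 19*G*S) = -2 + G + 19*G*S)
T(M, o) = -10*o - 5*M (T(M, o) = -5*((M + o) + o) = -5*(M + 2*o) = -10*o - 5*M)
(20674 + 2699) + (-5038 + f)*(T(-16, 40) + x(-51, 45)) = (20674 + 2699) + (-5038 + 8083/2)*((-10*40 - 5*(-16)) + (-2 - 51 + 19*(-51)*45)) = 23373 - 1993*((-400 + 80) + (-2 - 51 - 43605))/2 = 23373 - 1993*(-320 - 43658)/2 = 23373 - 1993/2*(-43978) = 23373 + 43824077 = 43847450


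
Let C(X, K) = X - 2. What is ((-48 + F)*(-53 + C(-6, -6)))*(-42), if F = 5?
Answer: -110166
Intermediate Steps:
C(X, K) = -2 + X
((-48 + F)*(-53 + C(-6, -6)))*(-42) = ((-48 + 5)*(-53 + (-2 - 6)))*(-42) = -43*(-53 - 8)*(-42) = -43*(-61)*(-42) = 2623*(-42) = -110166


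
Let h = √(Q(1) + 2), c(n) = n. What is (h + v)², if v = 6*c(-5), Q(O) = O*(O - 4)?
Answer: (30 - I)² ≈ 899.0 - 60.0*I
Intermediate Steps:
Q(O) = O*(-4 + O)
v = -30 (v = 6*(-5) = -30)
h = I (h = √(1*(-4 + 1) + 2) = √(1*(-3) + 2) = √(-3 + 2) = √(-1) = I ≈ 1.0*I)
(h + v)² = (I - 30)² = (-30 + I)²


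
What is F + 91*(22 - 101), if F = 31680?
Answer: 24491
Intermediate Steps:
F + 91*(22 - 101) = 31680 + 91*(22 - 101) = 31680 + 91*(-79) = 31680 - 7189 = 24491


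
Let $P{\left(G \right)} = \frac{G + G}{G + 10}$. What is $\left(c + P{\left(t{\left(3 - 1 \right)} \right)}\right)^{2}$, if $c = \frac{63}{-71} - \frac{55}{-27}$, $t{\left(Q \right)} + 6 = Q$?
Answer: $\frac{123904}{3674889} \approx 0.033716$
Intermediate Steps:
$t{\left(Q \right)} = -6 + Q$
$P{\left(G \right)} = \frac{2 G}{10 + G}$
$c = \frac{2204}{1917}$ ($c = 63 \left(- \frac{1}{71}\right) - - \frac{55}{27} = - \frac{63}{71} + \frac{55}{27} = \frac{2204}{1917} \approx 1.1497$)
$\left(c + P{\left(t{\left(3 - 1 \right)} \right)}\right)^{2} = \left(\frac{2204}{1917} + \frac{2 \left(-6 + \left(3 - 1\right)\right)}{10 + \left(-6 + \left(3 - 1\right)\right)}\right)^{2} = \left(\frac{2204}{1917} + \frac{2 \left(-6 + 2\right)}{10 + \left(-6 + 2\right)}\right)^{2} = \left(\frac{2204}{1917} + 2 \left(-4\right) \frac{1}{10 - 4}\right)^{2} = \left(\frac{2204}{1917} + 2 \left(-4\right) \frac{1}{6}\right)^{2} = \left(\frac{2204}{1917} - \frac{4}{3}\right)^{2} = \left(- \frac{352}{1917}\right)^{2} = \frac{123904}{3674889}$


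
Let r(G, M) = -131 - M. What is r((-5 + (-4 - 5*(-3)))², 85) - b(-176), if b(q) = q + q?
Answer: 136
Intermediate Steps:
b(q) = 2*q
r((-5 + (-4 - 5*(-3)))², 85) - b(-176) = (-131 - 1*85) - 2*(-176) = (-131 - 85) - 1*(-352) = -216 + 352 = 136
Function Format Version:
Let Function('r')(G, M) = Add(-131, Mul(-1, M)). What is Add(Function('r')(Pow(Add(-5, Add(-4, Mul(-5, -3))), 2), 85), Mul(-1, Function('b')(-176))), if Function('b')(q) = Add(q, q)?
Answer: 136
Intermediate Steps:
Function('b')(q) = Mul(2, q)
Add(Function('r')(Pow(Add(-5, Add(-4, Mul(-5, -3))), 2), 85), Mul(-1, Function('b')(-176))) = Add(Add(-131, Mul(-1, 85)), Mul(-1, Mul(2, -176))) = Add(Add(-131, -85), Mul(-1, -352)) = Add(-216, 352) = 136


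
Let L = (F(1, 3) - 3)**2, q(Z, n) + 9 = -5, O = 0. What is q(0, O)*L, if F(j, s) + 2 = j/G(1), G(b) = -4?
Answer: -3087/8 ≈ -385.88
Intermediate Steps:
q(Z, n) = -14 (q(Z, n) = -9 - 5 = -14)
F(j, s) = -2 - j/4 (F(j, s) = -2 + j/(-4) = -2 + j*(-1/4) = -2 - j/4)
L = 441/16 (L = ((-2 - 1/4*1) - 3)**2 = ((-2 - 1/4) - 3)**2 = (-9/4 - 3)**2 = (-21/4)**2 = 441/16 ≈ 27.563)
q(0, O)*L = -14*441/16 = -3087/8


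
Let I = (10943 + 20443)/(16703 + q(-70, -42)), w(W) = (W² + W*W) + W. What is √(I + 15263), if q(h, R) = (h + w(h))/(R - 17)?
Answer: √14535522803883965/975817 ≈ 123.55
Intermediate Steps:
w(W) = W + 2*W² (w(W) = (W² + W²) + W = 2*W² + W = W + 2*W²)
q(h, R) = (h + h*(1 + 2*h))/(-17 + R) (q(h, R) = (h + h*(1 + 2*h))/(R - 17) = (h + h*(1 + 2*h))/(-17 + R))
I = 1851774/975817 (I = (10943 + 20443)/(16703 + 2*(-70)*(1 - 70)/(-17 - 42)) = 31386/(16703 + 2*(-70)*(-69)/(-59)) = 31386/(16703 + 2*(-70)*(-1/59)*(-69)) = 31386/(16703 - 9660/59) = 31386/(975817/59) = 31386*(59/975817) = 1851774/975817 ≈ 1.8977)
√(I + 15263) = √(1851774/975817 + 15263) = √(14895746645/975817) = √14535522803883965/975817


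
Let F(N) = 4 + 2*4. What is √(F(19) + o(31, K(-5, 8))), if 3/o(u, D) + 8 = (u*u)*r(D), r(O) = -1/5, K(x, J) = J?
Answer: 3*√1334333/1001 ≈ 3.4619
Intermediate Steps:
F(N) = 12 (F(N) = 4 + 8 = 12)
r(O) = -⅕ (r(O) = -1*⅕ = -⅕)
o(u, D) = 3/(-8 - u²/5) (o(u, D) = 3/(-8 + (u*u)*(-⅕)) = 3/(-8 + u²*(-⅕)) = 3/(-8 - u²/5))
√(F(19) + o(31, K(-5, 8))) = √(12 + 15/(-40 - 1*31²)) = √(12 + 15/(-40 - 1*961)) = √(12 + 15/(-40 - 961)) = √(12 + 15/(-1001)) = √(12 + 15*(-1/1001)) = √(12 - 15/1001) = √(11997/1001) = 3*√1334333/1001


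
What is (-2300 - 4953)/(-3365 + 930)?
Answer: 7253/2435 ≈ 2.9786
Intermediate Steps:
(-2300 - 4953)/(-3365 + 930) = -7253/(-2435) = -7253*(-1/2435) = 7253/2435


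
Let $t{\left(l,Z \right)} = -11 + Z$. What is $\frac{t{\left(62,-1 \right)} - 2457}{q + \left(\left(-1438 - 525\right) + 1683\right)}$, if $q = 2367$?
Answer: $- \frac{2469}{2087} \approx -1.183$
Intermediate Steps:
$\frac{t{\left(62,-1 \right)} - 2457}{q + \left(\left(-1438 - 525\right) + 1683\right)} = \frac{\left(-11 - 1\right) - 2457}{2367 + \left(\left(-1438 - 525\right) + 1683\right)} = \frac{-12 - 2457}{2367 + \left(-1963 + 1683\right)} = - \frac{2469}{2367 - 280} = - \frac{2469}{2087}$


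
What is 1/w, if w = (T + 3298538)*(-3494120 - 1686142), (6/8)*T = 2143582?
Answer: -1/31893046228268 ≈ -3.1355e-14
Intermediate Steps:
T = 8574328/3 (T = (4/3)*2143582 = 8574328/3 ≈ 2.8581e+6)
w = -31893046228268 (w = (8574328/3 + 3298538)*(-3494120 - 1686142) = (18469942/3)*(-5180262) = -31893046228268)
1/w = 1/(-31893046228268) = -1/31893046228268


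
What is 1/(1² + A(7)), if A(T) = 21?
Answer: 1/22 ≈ 0.045455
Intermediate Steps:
1/(1² + A(7)) = 1/(1² + 21) = 1/(1 + 21) = 1/22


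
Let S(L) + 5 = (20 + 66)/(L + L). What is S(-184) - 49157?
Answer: -9045851/184 ≈ -49162.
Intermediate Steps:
S(L) = -5 + 43/L (S(L) = -5 + (20 + 66)/(L + L) = -5 + 86/((2*L)) = -5 + 86*(1/(2*L)) = -5 + 43/L)
S(-184) - 49157 = (-5 + 43/(-184)) - 49157 = (-5 + 43*(-1/184)) - 49157 = (-5 - 43/184) - 49157 = -963/184 - 49157 = -9045851/184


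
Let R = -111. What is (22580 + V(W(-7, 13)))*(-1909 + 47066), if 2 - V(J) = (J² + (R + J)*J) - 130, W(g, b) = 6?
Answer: 1052429042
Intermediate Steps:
V(J) = 132 - J² - J*(-111 + J) (V(J) = 2 - ((J² + (-111 + J)*J) - 130) = 2 - ((J² + J*(-111 + J)) - 130) = 2 - (-130 + J² + J*(-111 + J)) = 2 + (130 - J² - J*(-111 + J)) = 132 - J² - J*(-111 + J))
(22580 + V(W(-7, 13)))*(-1909 + 47066) = (22580 + (132 - 2*6² + 111*6))*(-1909 + 47066) = (22580 + (132 - 2*36 + 666))*45157 = (22580 + (132 - 72 + 666))*45157 = (22580 + 726)*45157 = 23306*45157 = 1052429042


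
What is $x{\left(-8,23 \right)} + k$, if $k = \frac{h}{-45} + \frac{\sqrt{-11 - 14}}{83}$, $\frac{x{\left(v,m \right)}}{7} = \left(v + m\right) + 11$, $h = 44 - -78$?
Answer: $\frac{8068}{45} + \frac{5 i}{83} \approx 179.29 + 0.060241 i$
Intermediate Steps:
$h = 122$ ($h = 44 + 78 = 122$)
$x{\left(v,m \right)} = 77 + 7 m + 7 v$ ($x{\left(v,m \right)} = 7 \left(\left(v + m\right) + 11\right) = 7 \left(\left(m + v\right) + 11\right) = 7 \left(11 + m + v\right) = 77 + 7 m + 7 v$)
$k = - \frac{122}{45} + \frac{5 i}{83}$ ($k = \frac{122}{-45} + \frac{\sqrt{-11 - 14}}{83} = 122 \left(- \frac{1}{45}\right) + \sqrt{-25} \cdot \frac{1}{83} = - \frac{122}{45} + 5 i \frac{1}{83} = - \frac{122}{45} + \frac{5 i}{83} \approx -2.7111 + 0.060241 i$)
$x{\left(-8,23 \right)} + k = \left(77 + 7 \cdot 23 + 7 \left(-8\right)\right) - \left(\frac{122}{45} - \frac{5 i}{83}\right) = \left(77 + 161 - 56\right) - \left(\frac{122}{45} - \frac{5 i}{83}\right) = 182 - \left(\frac{122}{45} - \frac{5 i}{83}\right) = \frac{8068}{45} + \frac{5 i}{83}$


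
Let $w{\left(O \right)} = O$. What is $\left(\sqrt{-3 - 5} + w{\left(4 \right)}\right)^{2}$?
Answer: $8 + 16 i \sqrt{2} \approx 8.0 + 22.627 i$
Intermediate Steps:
$\left(\sqrt{-3 - 5} + w{\left(4 \right)}\right)^{2} = \left(\sqrt{-3 - 5} + 4\right)^{2} = \left(\sqrt{-8} + 4\right)^{2} = \left(2 i \sqrt{2} + 4\right)^{2} = \left(4 + 2 i \sqrt{2}\right)^{2}$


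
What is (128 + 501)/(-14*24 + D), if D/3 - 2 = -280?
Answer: -629/1170 ≈ -0.53761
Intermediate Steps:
D = -834 (D = 6 + 3*(-280) = 6 - 840 = -834)
(128 + 501)/(-14*24 + D) = (128 + 501)/(-14*24 - 834) = 629/(-336 - 834) = 629/(-1170) = 629*(-1/1170) = -629/1170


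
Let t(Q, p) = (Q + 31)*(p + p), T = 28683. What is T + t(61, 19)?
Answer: 32179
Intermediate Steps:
t(Q, p) = 2*p*(31 + Q) (t(Q, p) = (31 + Q)*(2*p) = 2*p*(31 + Q))
T + t(61, 19) = 28683 + 2*19*(31 + 61) = 28683 + 2*19*92 = 28683 + 3496 = 32179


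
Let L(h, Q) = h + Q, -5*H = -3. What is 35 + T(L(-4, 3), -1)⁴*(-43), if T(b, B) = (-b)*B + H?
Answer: 21187/625 ≈ 33.899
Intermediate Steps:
H = ⅗ (H = -⅕*(-3) = ⅗ ≈ 0.60000)
L(h, Q) = Q + h
T(b, B) = ⅗ - B*b (T(b, B) = (-b)*B + ⅗ = -B*b + ⅗ = ⅗ - B*b)
35 + T(L(-4, 3), -1)⁴*(-43) = 35 + (⅗ - 1*(-1)*(3 - 4))⁴*(-43) = 35 + (⅗ - 1*(-1)*(-1))⁴*(-43) = 35 + (⅗ - 1)⁴*(-43) = 35 + (-⅖)⁴*(-43) = 35 + (16/625)*(-43) = 35 - 688/625 = 21187/625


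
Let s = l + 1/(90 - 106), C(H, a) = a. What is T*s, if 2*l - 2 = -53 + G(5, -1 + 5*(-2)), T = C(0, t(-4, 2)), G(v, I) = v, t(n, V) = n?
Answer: 369/4 ≈ 92.250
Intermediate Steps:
T = -4
l = -23 (l = 1 + (-53 + 5)/2 = 1 + (½)*(-48) = 1 - 24 = -23)
s = -369/16 (s = -23 + 1/(90 - 106) = -23 + 1/(-16) = -23 - 1/16 = -369/16 ≈ -23.063)
T*s = -4*(-369/16) = 369/4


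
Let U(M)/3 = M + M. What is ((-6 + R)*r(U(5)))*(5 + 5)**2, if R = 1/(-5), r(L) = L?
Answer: -18600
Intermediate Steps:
U(M) = 6*M (U(M) = 3*(M + M) = 3*(2*M) = 6*M)
R = -1/5 ≈ -0.20000
((-6 + R)*r(U(5)))*(5 + 5)**2 = ((-6 - 1/5)*(6*5))*(5 + 5)**2 = -31/5*30*10**2 = -186*100 = -18600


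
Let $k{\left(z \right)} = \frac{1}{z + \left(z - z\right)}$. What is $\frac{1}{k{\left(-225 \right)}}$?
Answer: $-225$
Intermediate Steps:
$k{\left(z \right)} = \frac{1}{z}$ ($k{\left(z \right)} = \frac{1}{z + 0} = \frac{1}{z}$)
$\frac{1}{k{\left(-225 \right)}} = \frac{1}{\frac{1}{-225}} = \frac{1}{- \frac{1}{225}} = -225$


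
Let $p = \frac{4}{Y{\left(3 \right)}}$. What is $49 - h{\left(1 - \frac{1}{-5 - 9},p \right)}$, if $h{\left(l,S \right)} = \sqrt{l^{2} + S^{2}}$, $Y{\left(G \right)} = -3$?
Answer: $49 - \frac{\sqrt{5161}}{42} \approx 47.29$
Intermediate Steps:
$p = - \frac{4}{3}$ ($p = \frac{4}{-3} = 4 \left(- \frac{1}{3}\right) = - \frac{4}{3} \approx -1.3333$)
$h{\left(l,S \right)} = \sqrt{S^{2} + l^{2}}$
$49 - h{\left(1 - \frac{1}{-5 - 9},p \right)} = 49 - \sqrt{\left(- \frac{4}{3}\right)^{2} + \left(1 - \frac{1}{-5 - 9}\right)^{2}} = 49 - \sqrt{\frac{16}{9} + \left(1 - \frac{1}{-14}\right)^{2}} = 49 - \sqrt{\frac{16}{9} + \left(1 - - \frac{1}{14}\right)^{2}} = 49 - \sqrt{\frac{16}{9} + \left(1 + \frac{1}{14}\right)^{2}} = 49 - \sqrt{\frac{16}{9} + \left(\frac{15}{14}\right)^{2}} = 49 - \sqrt{\frac{16}{9} + \frac{225}{196}} = 49 - \sqrt{\frac{5161}{1764}} = 49 - \frac{\sqrt{5161}}{42}$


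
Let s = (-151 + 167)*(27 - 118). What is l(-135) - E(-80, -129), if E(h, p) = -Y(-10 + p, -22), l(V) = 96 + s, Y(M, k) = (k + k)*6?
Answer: -1624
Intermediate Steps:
Y(M, k) = 12*k (Y(M, k) = (2*k)*6 = 12*k)
s = -1456 (s = 16*(-91) = -1456)
l(V) = -1360 (l(V) = 96 - 1456 = -1360)
E(h, p) = 264 (E(h, p) = -12*(-22) = -1*(-264) = 264)
l(-135) - E(-80, -129) = -1360 - 1*264 = -1360 - 264 = -1624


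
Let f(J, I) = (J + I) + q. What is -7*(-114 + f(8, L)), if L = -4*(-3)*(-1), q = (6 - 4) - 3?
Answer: 833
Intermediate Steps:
q = -1 (q = 2 - 3 = -1)
L = -12 (L = 12*(-1) = -12)
f(J, I) = -1 + I + J (f(J, I) = (J + I) - 1 = (I + J) - 1 = -1 + I + J)
-7*(-114 + f(8, L)) = -7*(-114 + (-1 - 12 + 8)) = -7*(-114 - 5) = -7*(-119) = 833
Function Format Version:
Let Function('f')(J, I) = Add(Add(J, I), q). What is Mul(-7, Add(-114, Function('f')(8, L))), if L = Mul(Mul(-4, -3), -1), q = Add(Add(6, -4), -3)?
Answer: 833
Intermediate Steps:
q = -1 (q = Add(2, -3) = -1)
L = -12 (L = Mul(12, -1) = -12)
Function('f')(J, I) = Add(-1, I, J) (Function('f')(J, I) = Add(Add(J, I), -1) = Add(Add(I, J), -1) = Add(-1, I, J))
Mul(-7, Add(-114, Function('f')(8, L))) = Mul(-7, Add(-114, Add(-1, -12, 8))) = Mul(-7, Add(-114, -5)) = Mul(-7, -119) = 833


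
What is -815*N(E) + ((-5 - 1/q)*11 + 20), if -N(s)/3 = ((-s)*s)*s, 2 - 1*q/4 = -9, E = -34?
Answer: 384392979/4 ≈ 9.6098e+7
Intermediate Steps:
q = 44 (q = 8 - 4*(-9) = 8 + 36 = 44)
N(s) = 3*s³ (N(s) = -3*(-s)*s*s = -3*(-s²)*s = -(-3)*s³ = 3*s³)
-815*N(E) + ((-5 - 1/q)*11 + 20) = -2445*(-34)³ + ((-5 - 1/44)*11 + 20) = -2445*(-39304) + ((-5 - 1/44)*11 + 20) = -815*(-117912) + ((-5 - 1*1/44)*11 + 20) = 96098280 + ((-5 - 1/44)*11 + 20) = 96098280 + (-221/44*11 + 20) = 96098280 + (-221/4 + 20) = 96098280 - 141/4 = 384392979/4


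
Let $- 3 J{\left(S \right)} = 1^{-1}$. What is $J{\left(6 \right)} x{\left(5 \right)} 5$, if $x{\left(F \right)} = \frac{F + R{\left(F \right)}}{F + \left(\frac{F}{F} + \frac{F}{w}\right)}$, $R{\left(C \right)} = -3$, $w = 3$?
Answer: $- \frac{10}{23} \approx -0.43478$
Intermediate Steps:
$x{\left(F \right)} = \frac{-3 + F}{1 + \frac{4 F}{3}}$ ($x{\left(F \right)} = \frac{F - 3}{F + \left(\frac{F}{F} + \frac{F}{3}\right)} = \frac{-3 + F}{F + \left(1 + F \frac{1}{3}\right)} = \frac{-3 + F}{F + \left(1 + \frac{F}{3}\right)} = \frac{-3 + F}{1 + \frac{4 F}{3}}$)
$J{\left(S \right)} = - \frac{1}{3}$ ($J{\left(S \right)} = - \frac{1}{3 \cdot 1} = \left(- \frac{1}{3}\right) 1 = - \frac{1}{3}$)
$J{\left(6 \right)} x{\left(5 \right)} 5 = - \frac{3 \frac{1}{3 + 4 \cdot 5} \left(-3 + 5\right)}{3} \cdot 5 = - \frac{3 \frac{1}{3 + 20} \cdot 2}{3} \cdot 5 = - \frac{3 \cdot \frac{1}{23} \cdot 2}{3} \cdot 5 = \left(- \frac{1}{3}\right) \frac{6}{23} \cdot 5 = \left(- \frac{2}{23}\right) 5 = - \frac{10}{23}$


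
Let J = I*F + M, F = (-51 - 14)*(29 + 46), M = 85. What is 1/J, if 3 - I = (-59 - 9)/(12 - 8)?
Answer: -1/97415 ≈ -1.0265e-5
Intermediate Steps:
F = -4875 (F = -65*75 = -4875)
I = 20 (I = 3 - (-59 - 9)/(12 - 8) = 3 - (-68)/4 = 3 - 1*(-17) = 3 + 17 = 20)
J = -97415 (J = 20*(-4875) + 85 = -97500 + 85 = -97415)
1/J = 1/(-97415) = -1/97415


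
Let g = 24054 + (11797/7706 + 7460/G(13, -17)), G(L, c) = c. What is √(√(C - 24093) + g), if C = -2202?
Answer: √(405298690178794 + 17161524004*I*√26295)/131002 ≈ 153.68 + 0.52759*I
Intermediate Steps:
g = 3093835897/131002 (g = 24054 + (11797/7706 + 7460/(-17)) = 24054 + (11797*(1/7706) + 7460*(-1/17)) = 24054 + (11797/7706 - 7460/17) = 24054 - 57286211/131002 = 3093835897/131002 ≈ 23617.)
√(√(C - 24093) + g) = √(√(-2202 - 24093) + 3093835897/131002) = √(√(-26295) + 3093835897/131002) = √(I*√26295 + 3093835897/131002) = √(3093835897/131002 + I*√26295)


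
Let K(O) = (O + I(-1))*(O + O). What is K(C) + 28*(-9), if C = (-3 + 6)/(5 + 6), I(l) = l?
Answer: -30540/121 ≈ -252.40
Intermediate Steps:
C = 3/11 ≈ 0.27273
K(O) = 2*O*(-1 + O) (K(O) = (O - 1)*(O + O) = (-1 + O)*(2*O) = 2*O*(-1 + O))
K(C) + 28*(-9) = 2*(3/11)*(-1 + 3/11) + 28*(-9) = 2*(3/11)*(-8/11) - 252 = -48/121 - 252 = -30540/121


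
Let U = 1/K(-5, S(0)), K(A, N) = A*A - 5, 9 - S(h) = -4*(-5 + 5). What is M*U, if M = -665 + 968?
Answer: 303/20 ≈ 15.150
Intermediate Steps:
S(h) = 9 (S(h) = 9 - (-4)*(-5 + 5) = 9 - (-4)*0 = 9 - 1*0 = 9 + 0 = 9)
K(A, N) = -5 + A**2 (K(A, N) = A**2 - 5 = -5 + A**2)
M = 303
U = 1/20 (U = 1/(-5 + (-5)**2) = 1/(-5 + 25) = 1/20 ≈ 0.050000)
M*U = 303*(1/20) = 303/20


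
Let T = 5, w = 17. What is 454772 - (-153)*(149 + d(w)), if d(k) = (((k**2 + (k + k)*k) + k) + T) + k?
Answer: 616187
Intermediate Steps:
d(k) = 5 + 2*k + 3*k**2 (d(k) = (((k**2 + (k + k)*k) + k) + 5) + k = (((k**2 + (2*k)*k) + k) + 5) + k = (((k**2 + 2*k**2) + k) + 5) + k = ((3*k**2 + k) + 5) + k = ((k + 3*k**2) + 5) + k = (5 + k + 3*k**2) + k = 5 + 2*k + 3*k**2)
454772 - (-153)*(149 + d(w)) = 454772 - (-153)*(149 + (5 + 2*17 + 3*17**2)) = 454772 - (-153)*(149 + (5 + 34 + 3*289)) = 454772 - (-153)*(149 + (5 + 34 + 867)) = 454772 - (-153)*(149 + 906) = 454772 - (-153)*1055 = 454772 - 1*(-161415) = 454772 + 161415 = 616187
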